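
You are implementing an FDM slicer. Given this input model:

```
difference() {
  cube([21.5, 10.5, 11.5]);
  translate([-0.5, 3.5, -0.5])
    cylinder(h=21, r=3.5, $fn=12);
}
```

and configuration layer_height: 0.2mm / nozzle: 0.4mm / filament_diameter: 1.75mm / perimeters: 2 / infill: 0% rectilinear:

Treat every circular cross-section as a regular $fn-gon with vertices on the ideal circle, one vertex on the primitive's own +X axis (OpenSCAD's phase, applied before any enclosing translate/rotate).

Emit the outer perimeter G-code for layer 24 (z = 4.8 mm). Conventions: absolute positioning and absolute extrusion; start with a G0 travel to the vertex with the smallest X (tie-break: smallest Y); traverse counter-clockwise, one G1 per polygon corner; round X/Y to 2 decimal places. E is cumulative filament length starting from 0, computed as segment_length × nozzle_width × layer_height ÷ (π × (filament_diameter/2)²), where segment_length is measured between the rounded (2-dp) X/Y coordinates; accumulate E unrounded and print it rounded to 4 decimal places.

G0 X0.00 Y0.00 Z4.80
G1 X21.50 Y0.00 E0.7151
G1 X21.50 Y10.50 E1.0643
G1 X0.00 Y10.50 E1.7794
G1 X0.00 Y6.87 E1.9002
G1 X1.25 Y6.53 E1.9432
G1 X2.53 Y5.25 E2.0034
G1 X3.00 Y3.50 E2.0637
G1 X2.53 Y1.75 E2.1240
G1 X1.25 Y0.47 E2.1842
G1 X0.00 Y0.13 E2.2273
G1 X0.00 Y0.00 E2.2316

At z = 4.8 mm: the cube (footprint 21.5×10.5) is included at this height; the r=3.5 cylinder at (-0.5, 3.5) contributes a regular 12-gon of circumradius 3.5; After the difference (first − rest): starting from the 21.5×10.5 cube, the r=3.5 cylinder at (-0.5, 3.5) partially overlaps it — only the 14.94 mm² overlap (of its 36.75 mm²) is removed, clipping the outline — 1 connected region. The outline is a single polygon with 11 vertices. Extrusion per mm of travel: 0.4 × 0.2 / (π × 0.875²) = 0.033260. Accumulating E over each segment gives final E = 2.2316.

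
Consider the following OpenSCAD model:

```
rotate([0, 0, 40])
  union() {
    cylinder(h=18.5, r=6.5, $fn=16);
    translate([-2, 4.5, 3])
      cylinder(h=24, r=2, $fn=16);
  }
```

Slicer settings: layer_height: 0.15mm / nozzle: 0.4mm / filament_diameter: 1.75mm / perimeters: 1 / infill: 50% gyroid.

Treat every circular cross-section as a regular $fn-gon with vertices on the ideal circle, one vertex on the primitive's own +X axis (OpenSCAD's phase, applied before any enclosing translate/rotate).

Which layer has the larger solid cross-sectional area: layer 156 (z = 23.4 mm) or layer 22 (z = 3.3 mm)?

layer 22 (z = 3.3 mm)

Layer 156 (z = 23.4): the cylinder does not reach this height (z outside [0, 18.5]); the r=2 cylinder at (-2, 4.5) contributes a regular 16-gon of circumradius 2 (area = (16/2)·2.000²·sin(360°/16) = 12.25 mm²); Taking the union: only the r=2 cylinder at (-2, 4.5) is present, so the union is just that shape — area = 12.25 mm²; (rotated 40° about Z; rotation is an isometry so areas/perimeters/island counts are preserved). So its area = 12.25 mm². Layer 22 (z = 3.3): the r=6.5 cylinder contributes a regular 16-gon of circumradius 6.5 (area = (16/2)·6.500²·sin(360°/16) = 129.35 mm²); the cylinder at (-2, 4.5): section is a regular 16-gon, circumradius r=2 (area = (16/2)·2.000²·sin(360°/16) = 12.25 mm²); Combining (union): the regions partially overlap — summed areas 141.59 mm² minus the doubly-counted overlap 11.23 mm² gives 130.36 mm² — area = 130.36 mm²; (whole slice rotated 40° about Z — lengths, areas and connectivity unchanged). So its area = 130.36 mm². Layer 22 is larger (130.36 vs 12.25 mm²).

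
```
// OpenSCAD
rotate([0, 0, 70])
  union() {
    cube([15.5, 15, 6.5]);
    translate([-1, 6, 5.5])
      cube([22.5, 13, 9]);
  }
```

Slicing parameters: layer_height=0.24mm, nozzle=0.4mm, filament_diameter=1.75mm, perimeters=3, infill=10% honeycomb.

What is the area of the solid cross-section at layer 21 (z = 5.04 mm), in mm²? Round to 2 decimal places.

At z = 5.04 mm: the cube (footprint 15.5×15) is included at this height (area 232.50 mm²); the cube at (-1, 6) does not reach this height (z outside [5.5, 14.5]); Combining (union): only the 15.5×15 cube is present, so the union is just that shape — area = 232.50 mm²; (whole slice rotated 70° about Z — lengths, areas and connectivity unchanged). Overall, the cross-section is a single solid region. Net area = 232.50 mm².

232.50 mm²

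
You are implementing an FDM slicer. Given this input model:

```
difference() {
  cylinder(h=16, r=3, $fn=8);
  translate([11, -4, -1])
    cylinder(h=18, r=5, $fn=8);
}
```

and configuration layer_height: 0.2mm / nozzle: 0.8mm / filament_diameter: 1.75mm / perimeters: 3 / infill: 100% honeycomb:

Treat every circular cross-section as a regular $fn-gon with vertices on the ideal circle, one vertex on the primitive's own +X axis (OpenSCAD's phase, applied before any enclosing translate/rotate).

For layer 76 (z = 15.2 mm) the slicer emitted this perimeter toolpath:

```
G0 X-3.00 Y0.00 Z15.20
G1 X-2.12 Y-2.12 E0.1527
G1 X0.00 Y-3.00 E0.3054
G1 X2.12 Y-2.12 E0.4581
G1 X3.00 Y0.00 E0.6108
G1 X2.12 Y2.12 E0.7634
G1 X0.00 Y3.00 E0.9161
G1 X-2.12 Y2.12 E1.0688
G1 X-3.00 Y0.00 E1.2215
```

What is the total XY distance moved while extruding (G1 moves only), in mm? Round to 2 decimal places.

Sum the Euclidean lengths of each G1 segment: total = 18.36 mm.

18.36 mm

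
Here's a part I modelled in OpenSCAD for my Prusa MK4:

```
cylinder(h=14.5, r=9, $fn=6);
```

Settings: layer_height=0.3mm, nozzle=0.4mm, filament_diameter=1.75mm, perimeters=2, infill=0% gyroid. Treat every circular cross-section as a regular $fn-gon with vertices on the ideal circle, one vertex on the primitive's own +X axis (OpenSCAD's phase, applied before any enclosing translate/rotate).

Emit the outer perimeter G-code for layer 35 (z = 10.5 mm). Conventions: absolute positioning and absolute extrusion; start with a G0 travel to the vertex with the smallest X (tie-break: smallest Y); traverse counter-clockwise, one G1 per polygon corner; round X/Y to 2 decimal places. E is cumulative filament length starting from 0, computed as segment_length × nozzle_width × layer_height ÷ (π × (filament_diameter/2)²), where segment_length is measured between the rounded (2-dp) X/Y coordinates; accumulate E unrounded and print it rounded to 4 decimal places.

At z = 10.5 mm: the r=9 cylinder gives a regular 6-gon of circumradius 9 (constant along its height). The outline is a single polygon with 6 vertices. Extrusion per mm of travel: 0.4 × 0.3 / (π × 0.875²) = 0.049890. Accumulating E over each segment gives final E = 2.6933.

G0 X-9.00 Y0.00 Z10.50
G1 X-4.50 Y-7.79 E0.4488
G1 X4.50 Y-7.79 E0.8978
G1 X9.00 Y0.00 E1.3467
G1 X4.50 Y7.79 E1.7955
G1 X-4.50 Y7.79 E2.2445
G1 X-9.00 Y0.00 E2.6933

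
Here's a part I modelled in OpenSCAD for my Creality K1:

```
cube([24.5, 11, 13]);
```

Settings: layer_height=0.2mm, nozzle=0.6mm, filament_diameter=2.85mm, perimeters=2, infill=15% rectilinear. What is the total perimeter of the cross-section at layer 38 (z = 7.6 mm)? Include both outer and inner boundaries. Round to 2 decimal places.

At z = 7.6 mm: the cube (footprint 24.5×11) is included at this height (perimeter 71.00 mm). Overall, the cross-section is a single solid region. Total boundary length (outer) = 71.00 mm.

71.00 mm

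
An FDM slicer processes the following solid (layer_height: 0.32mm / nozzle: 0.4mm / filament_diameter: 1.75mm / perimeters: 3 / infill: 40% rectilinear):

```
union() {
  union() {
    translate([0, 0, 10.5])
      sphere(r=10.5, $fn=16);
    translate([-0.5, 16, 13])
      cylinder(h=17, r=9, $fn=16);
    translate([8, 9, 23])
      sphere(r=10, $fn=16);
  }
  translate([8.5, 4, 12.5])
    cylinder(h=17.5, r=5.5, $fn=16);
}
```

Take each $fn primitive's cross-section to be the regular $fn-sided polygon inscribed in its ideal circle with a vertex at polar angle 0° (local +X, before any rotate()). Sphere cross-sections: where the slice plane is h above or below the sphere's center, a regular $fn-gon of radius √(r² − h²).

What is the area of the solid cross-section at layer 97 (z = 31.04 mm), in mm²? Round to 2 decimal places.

108.25 mm²

At z = 31.04 mm: the sphere is absent (|z−center|=20.540 > r=10.5); the cylinder at (-0.5, 16) does not reach this height (z outside [13, 30]); the r=10 sphere at (8, 9) slices to a regular 16-gon of circumradius 5.946 (√(r²−h²) with h=8.04 from center) (area = (16/2)·5.946²·sin(360°/16) = 108.25 mm²); Merging all regions: only the r=10 sphere at (8, 9) is present, so the union is just that shape — area = 108.25 mm²; the cylinder at (8.5, 4) does not reach this height (z outside [12.5, 30]); Taking the union: only that combined region is present, so the union is just that shape — area = 108.25 mm². Overall, the cross-section is a single solid region. Net area = 108.25 mm².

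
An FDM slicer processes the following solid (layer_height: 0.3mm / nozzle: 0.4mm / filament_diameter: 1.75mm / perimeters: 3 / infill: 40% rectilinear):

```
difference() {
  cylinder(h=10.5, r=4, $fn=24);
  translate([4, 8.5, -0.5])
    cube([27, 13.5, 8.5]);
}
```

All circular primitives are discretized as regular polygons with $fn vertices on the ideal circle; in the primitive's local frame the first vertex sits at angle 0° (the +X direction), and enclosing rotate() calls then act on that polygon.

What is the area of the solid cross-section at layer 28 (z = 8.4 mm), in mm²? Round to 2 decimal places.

At z = 8.4 mm: the cylinder: section is a regular 24-gon, circumradius r=4 (area = (24/2)·4.000²·sin(360°/24) = 49.69 mm²); the cube at (4, 8.5) is not intersected at this z (z outside [-0.5, 8]); Subtracting the remaining from the first: none of the subtracted shapes is present at this height, so the r=4 cylinder is unchanged — area = 49.69 mm². Overall, the cross-section is a single solid region. Net area = 49.69 mm².

49.69 mm²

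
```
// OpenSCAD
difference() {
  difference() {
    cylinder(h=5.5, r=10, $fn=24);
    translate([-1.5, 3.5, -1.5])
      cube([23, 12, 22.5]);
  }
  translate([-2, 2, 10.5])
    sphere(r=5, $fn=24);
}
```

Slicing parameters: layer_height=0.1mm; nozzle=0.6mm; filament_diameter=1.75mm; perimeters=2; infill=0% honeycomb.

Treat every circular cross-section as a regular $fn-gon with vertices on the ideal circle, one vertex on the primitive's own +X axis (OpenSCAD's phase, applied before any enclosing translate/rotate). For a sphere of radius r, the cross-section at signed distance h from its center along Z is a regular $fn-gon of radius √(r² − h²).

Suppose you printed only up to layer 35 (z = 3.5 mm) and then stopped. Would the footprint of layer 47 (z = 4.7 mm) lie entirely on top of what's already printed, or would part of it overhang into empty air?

entirely on top

Compare the two slices. At z = 3.5: the r=10 cylinder contributes a regular 24-gon of circumradius 10 (area = (24/2)·10.000²·sin(360°/24) = 310.58 mm²); the cube at (-1.5, 3.5) (footprint 23×12) is included at this height (area 276.00 mm²); Subtracting the remaining from the first: starting from the r=10 cylinder (310.58 mm²), the 23×12 cube at (-1.5, 3.5) partially overlaps it — only the 53.17 mm² overlap (of its 276.00 mm²) is removed, clipping the outline — area = 257.41 mm²; the sphere at (-2, 2) does not reach this height (|z−center|=7.000 > r=5); After the difference (first − rest): none of the subtracted shapes is present at this height, so that combined region is unchanged — area = 257.41 mm². At z = 4.7: the cylinder: section is a regular 24-gon, circumradius r=10 (area = (24/2)·10.000²·sin(360°/24) = 310.58 mm²); the cube at (-1.5, 3.5) is present — its section is the full 23×12 rectangle (area 276.00 mm²); Taking the first minus the rest: starting from the r=10 cylinder (310.58 mm²), the 23×12 cube at (-1.5, 3.5) partially overlaps it — only the 53.17 mm² overlap (of its 276.00 mm²) is removed, clipping the outline — area = 257.41 mm²; the sphere at (-2, 2) is absent (|z−center|=5.800 > r=5); After the difference (first − rest): none of the subtracted shapes is present at this height, so the result so far is unchanged — area = 257.41 mm². Checking containment: the cross-section at z = 4.7 is a subset of the cross-section at z = 3.5.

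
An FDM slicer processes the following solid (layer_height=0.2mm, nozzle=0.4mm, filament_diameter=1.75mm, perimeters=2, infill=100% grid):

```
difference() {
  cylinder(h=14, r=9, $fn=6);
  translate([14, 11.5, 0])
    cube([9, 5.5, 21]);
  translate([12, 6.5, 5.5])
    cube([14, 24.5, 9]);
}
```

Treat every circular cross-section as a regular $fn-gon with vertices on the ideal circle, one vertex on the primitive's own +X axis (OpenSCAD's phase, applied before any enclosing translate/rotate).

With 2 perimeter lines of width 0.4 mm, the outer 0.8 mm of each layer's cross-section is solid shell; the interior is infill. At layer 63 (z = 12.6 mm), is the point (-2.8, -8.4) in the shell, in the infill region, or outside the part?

At z = 12.6 mm: the r=9 cylinder contributes a regular 6-gon of circumradius 9; the cube at (14, 11.5) (footprint 9×5.5) is included at this height; the cube at (12, 6.5) is present — its section is the full 14×24.5 rectangle; After the difference (first − rest): starting from the r=9 cylinder, the 9×5.5 cube at (14, 11.5) misses the remaining region (no effect); the 14×24.5 cube at (12, 6.5) misses the remaining region (no effect) — 1 connected region. Overall, the cross-section is a single solid region. The nearest boundary edge runs (4.50, -7.79)→(-4.50, -7.79); distance from the point to it = 0.61 mm. The point is not inside any of the regions above, so it lies outside the cross-section (0.61 mm from the nearest boundary).

outside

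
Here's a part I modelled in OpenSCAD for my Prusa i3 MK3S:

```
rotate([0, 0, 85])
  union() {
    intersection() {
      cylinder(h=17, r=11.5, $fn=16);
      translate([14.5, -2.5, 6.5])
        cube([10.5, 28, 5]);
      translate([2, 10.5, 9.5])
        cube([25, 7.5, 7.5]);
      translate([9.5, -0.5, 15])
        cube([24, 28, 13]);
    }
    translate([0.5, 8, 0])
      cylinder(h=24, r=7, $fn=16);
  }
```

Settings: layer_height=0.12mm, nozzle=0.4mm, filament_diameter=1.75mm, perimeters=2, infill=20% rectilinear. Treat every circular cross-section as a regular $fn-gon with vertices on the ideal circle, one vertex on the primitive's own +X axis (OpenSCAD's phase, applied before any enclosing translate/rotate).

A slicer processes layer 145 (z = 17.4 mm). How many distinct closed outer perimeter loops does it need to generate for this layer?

At z = 17.4 mm: the cylinder is absent (z outside [0, 17]); the cube at (14.5, -2.5) is absent (z outside [6.5, 11.5]); the cube at (2, 10.5) is not intersected at this z (z outside [9.5, 17]); the cube at (9.5, -0.5) (footprint 24×28) is included at this height; Keeping only the common overlap: at least one operand is absent at this height, so nothing remains; the r=7 cylinder at (0.5, 8) contributes a regular 16-gon of circumradius 7; Combining (union): only the r=7 cylinder at (0.5, 8) is present, so the union is just that shape — 1 connected region; (whole slice rotated 85° about Z — lengths, areas and connectivity unchanged). The result has 1 disconnected region.

1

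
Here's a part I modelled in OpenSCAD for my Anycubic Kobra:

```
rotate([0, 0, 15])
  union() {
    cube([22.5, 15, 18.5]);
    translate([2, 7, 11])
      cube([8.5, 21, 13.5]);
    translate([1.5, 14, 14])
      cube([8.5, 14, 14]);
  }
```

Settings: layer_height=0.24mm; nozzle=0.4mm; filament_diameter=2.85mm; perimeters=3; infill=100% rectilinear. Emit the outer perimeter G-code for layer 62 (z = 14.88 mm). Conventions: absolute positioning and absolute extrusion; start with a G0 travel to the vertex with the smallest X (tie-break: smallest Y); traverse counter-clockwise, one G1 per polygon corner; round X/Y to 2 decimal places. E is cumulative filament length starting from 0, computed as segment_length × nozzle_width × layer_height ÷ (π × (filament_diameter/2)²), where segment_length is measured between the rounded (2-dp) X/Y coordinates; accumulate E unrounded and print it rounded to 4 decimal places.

G0 X-5.80 Y27.43 Z14.88
G1 X-2.43 Y14.88 E0.1955
G1 X-3.88 Y14.49 E0.2181
G1 X0.00 Y0.00 E0.4439
G1 X21.73 Y5.82 E0.7824
G1 X17.85 Y20.31 E1.0081
G1 X6.26 Y17.21 E1.1887
G1 X2.90 Y29.76 E1.3842
G1 X-5.80 Y27.43 E1.5197

At z = 14.88 mm: the cube is present — its section is the full 22.5×15 rectangle; the 8.5×21 cube at (2, 7) contributes its full rectangle; the cube at (1.5, 14) (footprint 8.5×14) is included at this height; Combining (union): the regions partially overlap (shared area 180.50 mm²), so overlapping operands fuse into one piece — 1 connected region; (whole slice rotated 15° about Z — lengths, areas and connectivity unchanged). The outline is a single polygon with 8 vertices. Extrusion per mm of travel: 0.4 × 0.24 / (π × 1.425²) = 0.015048. Accumulating E over each segment gives final E = 1.5197.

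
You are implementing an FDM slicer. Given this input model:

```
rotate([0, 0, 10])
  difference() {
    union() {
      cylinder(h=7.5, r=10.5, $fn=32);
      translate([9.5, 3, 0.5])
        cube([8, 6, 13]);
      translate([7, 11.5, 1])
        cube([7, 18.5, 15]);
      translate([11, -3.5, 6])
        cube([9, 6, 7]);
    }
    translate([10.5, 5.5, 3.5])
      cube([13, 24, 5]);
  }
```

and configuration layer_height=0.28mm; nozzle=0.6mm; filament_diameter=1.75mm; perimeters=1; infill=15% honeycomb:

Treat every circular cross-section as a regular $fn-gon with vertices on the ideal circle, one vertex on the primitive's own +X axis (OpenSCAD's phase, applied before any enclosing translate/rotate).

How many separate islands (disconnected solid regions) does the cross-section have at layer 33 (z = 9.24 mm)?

At z = 9.24 mm: the cylinder is absent (z outside [0, 7.5]); the cube at (9.5, 3) (footprint 8×6) is included at this height; the cube at (7, 11.5) is present — its section is the full 7×18.5 rectangle; the 9×6 cube at (11, -3.5) contributes its full rectangle; Combining (union): the 3 present regions are separate (no shared area or edge), so areas and boundary lengths simply add and each stays a separate island — 3 connected regions; the cube at (10.5, 5.5) is not intersected at this z (z outside [3.5, 8.5]); After the difference (first − rest): none of the subtracted shapes is present at this height, so the result so far is unchanged — 3 connected regions; (rotated 10° about Z; rotation is an isometry so areas/perimeters/island counts are preserved). Overall, the cross-section has 3 separate islands. Island count = 3.

3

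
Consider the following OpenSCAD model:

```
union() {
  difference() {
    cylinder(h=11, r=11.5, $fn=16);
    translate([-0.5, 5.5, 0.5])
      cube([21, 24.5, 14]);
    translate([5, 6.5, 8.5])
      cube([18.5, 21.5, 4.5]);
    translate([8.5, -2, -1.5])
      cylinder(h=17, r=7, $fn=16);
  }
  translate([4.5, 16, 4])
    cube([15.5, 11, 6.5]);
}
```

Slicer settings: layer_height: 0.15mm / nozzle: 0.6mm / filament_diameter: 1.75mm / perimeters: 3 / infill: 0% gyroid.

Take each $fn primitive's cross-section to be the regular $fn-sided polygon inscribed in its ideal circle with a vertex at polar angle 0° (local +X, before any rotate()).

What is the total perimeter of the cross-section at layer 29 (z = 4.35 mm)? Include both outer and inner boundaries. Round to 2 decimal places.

136.19 mm

At z = 4.35 mm: the r=11.5 cylinder gives a regular 16-gon of circumradius 11.5 (constant along its height) (perimeter = 2·16·11.500·sin(180°/16) = 71.79 mm); the 21×24.5 cube at (-0.5, 5.5) contributes its full rectangle (perimeter 91.00 mm); the cube at (5, 6.5) is not intersected at this z (z outside [8.5, 13]); the r=7 cylinder at (8.5, -2) contributes a regular 16-gon of circumradius 7 (perimeter = 2·16·7.000·sin(180°/16) = 43.70 mm); Taking the first minus the rest: starting from the r=11.5 cylinder, the 21×24.5 cube at (-0.5, 5.5) partially overlaps it — only the 44.24 mm² overlap (of its 514.50 mm²) is removed, clipping the outline; the r=7 cylinder at (8.5, -2) partially overlaps it — only the 100.98 mm² overlap (of its 150.01 mm²) is removed, clipping the outline — boundary = 83.19 mm; the cube at (4.5, 16) is present — its section is the full 15.5×11 rectangle (perimeter 53.00 mm); Combining (union): the 2 present regions are separate (no shared area or edge), so areas and boundary lengths simply add and each stays a separate island — boundary = 136.19 mm. Overall, the cross-section has 2 separate islands. Total boundary length (outer) = 136.19 mm.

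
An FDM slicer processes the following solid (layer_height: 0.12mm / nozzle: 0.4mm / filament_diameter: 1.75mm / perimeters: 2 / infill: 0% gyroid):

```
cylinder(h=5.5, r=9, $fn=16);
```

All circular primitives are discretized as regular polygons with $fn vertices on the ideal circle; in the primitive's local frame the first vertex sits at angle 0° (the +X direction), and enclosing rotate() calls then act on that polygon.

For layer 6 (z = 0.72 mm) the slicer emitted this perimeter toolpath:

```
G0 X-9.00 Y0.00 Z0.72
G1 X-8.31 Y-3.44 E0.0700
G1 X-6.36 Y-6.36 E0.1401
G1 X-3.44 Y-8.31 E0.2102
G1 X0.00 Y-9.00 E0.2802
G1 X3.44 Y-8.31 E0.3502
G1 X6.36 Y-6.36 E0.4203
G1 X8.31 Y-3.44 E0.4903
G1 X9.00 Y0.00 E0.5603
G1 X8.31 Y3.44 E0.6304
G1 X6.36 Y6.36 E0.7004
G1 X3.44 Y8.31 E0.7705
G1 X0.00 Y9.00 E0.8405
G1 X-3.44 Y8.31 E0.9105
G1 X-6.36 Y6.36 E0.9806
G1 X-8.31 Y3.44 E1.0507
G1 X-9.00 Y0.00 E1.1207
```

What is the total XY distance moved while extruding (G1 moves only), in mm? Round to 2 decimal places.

Sum the Euclidean lengths of each G1 segment: total = 56.16 mm.

56.16 mm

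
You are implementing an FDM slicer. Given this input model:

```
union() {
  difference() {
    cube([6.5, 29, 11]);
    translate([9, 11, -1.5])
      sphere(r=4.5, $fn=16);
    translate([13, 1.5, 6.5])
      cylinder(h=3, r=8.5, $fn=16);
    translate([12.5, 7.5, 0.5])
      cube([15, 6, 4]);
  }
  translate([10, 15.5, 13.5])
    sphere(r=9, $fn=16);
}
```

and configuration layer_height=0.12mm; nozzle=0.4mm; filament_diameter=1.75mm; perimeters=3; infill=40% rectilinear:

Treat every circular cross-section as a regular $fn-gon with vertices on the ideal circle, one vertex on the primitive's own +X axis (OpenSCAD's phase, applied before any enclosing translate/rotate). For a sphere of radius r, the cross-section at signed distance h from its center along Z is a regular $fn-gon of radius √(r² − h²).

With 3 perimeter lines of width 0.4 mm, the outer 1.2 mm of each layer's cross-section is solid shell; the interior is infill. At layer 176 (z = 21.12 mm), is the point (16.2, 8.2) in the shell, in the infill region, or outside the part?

outside

At z = 21.12 mm: the cube does not reach this height (z outside [0, 11]); the sphere at (9, 11) is not intersected at this z (|z−center|=22.620 > r=4.5); the cylinder at (13, 1.5) is absent (z outside [6.5, 9.5]); the cube at (12.5, 7.5) is absent (z outside [0.5, 4.5]); Subtracting the remaining from the first: the first operand is absent here, so nothing remains; the r=9 sphere at (10, 15.5) contributes a regular 16-gon of circumradius √(9²−7.62²) = 4.789; Merging all regions: only the r=9 sphere at (10, 15.5) is present, so the union is just that shape — 1 connected region. Overall, the cross-section is a single solid region. The nearest boundary edge runs (11.83, 11.08)→(13.39, 12.11); distance from the point to it = 4.82 mm. The point is not inside any of the regions above, so it lies outside the cross-section (4.82 mm from the nearest boundary).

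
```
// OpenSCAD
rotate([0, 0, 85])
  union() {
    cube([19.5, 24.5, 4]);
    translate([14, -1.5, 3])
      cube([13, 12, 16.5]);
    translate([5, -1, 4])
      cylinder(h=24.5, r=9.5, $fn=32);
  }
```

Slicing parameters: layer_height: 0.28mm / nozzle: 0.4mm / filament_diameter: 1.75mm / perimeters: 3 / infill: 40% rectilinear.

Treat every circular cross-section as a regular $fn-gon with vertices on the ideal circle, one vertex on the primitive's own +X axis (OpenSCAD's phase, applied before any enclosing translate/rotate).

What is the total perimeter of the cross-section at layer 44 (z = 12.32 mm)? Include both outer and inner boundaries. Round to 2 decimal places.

102.29 mm

At z = 12.32 mm: the cube is absent (z outside [0, 4]); the cube at (14, -1.5) is present — its section is the full 13×12 rectangle (perimeter 50.00 mm); the cylinder at (5, -1): section is a regular 32-gon, circumradius r=9.5 (perimeter = 2·32·9.500·sin(180°/32) = 59.59 mm); Merging all regions: the regions partially overlap (shared area 1.16 mm²), so the edge portions inside another operand are dropped and the merged outline is re-measured after clipping — boundary = 102.29 mm; (rotated 85° about Z; rotation is an isometry so areas/perimeters/island counts are preserved). Overall, the cross-section is a single solid region. Total boundary length (outer) = 102.29 mm.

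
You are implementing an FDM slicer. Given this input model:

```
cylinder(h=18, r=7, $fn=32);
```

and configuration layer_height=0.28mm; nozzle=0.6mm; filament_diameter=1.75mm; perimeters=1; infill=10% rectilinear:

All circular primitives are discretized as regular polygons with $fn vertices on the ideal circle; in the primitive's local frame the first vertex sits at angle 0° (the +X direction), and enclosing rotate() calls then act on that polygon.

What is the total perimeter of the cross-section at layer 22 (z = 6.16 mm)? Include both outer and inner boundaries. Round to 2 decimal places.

43.91 mm

At z = 6.16 mm: the r=7 cylinder contributes a regular 32-gon of circumradius 7 (perimeter = 2·32·7.000·sin(180°/32) = 43.91 mm). Overall, the cross-section is a single solid region. Total boundary length (outer) = 43.91 mm.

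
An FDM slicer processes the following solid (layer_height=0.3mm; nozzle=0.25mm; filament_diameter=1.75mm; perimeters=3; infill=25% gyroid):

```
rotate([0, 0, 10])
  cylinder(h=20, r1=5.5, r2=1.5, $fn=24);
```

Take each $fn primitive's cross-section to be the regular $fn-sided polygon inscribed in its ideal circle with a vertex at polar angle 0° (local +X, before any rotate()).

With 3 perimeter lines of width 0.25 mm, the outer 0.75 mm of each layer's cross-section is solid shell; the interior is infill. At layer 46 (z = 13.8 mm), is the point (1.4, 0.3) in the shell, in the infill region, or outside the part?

infill

At z = 13.8 mm: the cone contributes a regular 24-gon of circumradius 2.740 (interpolated between r1=5.5 and r2=1.5 at t=0.690); (whole slice rotated 10° about Z — lengths, areas and connectivity unchanged). Overall, the cross-section is a single solid region. Undo the 10° rotation: the query point maps to (1.431, 0.052) in the un-rotated model frame. The nearest boundary edge runs (2.74, 0.00)→(2.65, 0.71); distance from the point to it = 1.29 mm. The point is inside the cross-section and 1.29 mm from the nearest boundary — more than the 0.75 mm shell width (3 × 0.25), so it's in the infill interior.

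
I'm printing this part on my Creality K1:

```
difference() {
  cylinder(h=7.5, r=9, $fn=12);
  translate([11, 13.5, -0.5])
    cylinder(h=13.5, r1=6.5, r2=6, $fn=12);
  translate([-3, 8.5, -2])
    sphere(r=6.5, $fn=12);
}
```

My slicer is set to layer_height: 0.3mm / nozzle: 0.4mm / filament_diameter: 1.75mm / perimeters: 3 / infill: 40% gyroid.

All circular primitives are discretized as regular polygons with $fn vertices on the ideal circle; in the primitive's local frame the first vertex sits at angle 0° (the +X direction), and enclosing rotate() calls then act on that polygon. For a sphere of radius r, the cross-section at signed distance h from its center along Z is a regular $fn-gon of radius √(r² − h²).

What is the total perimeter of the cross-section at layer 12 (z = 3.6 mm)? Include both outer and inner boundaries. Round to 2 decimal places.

At z = 3.6 mm: the r=9 cylinder contributes a regular 12-gon of circumradius 9 (perimeter = 2·12·9.000·sin(180°/12) = 55.90 mm); the cone at (11, 13.5) (r1=6.5→r2=6) has section circumradius 6.348 here — a regular 12-gon (perimeter = 2·12·6.348·sin(180°/12) = 39.43 mm); the r=6.5 sphere at (-3, 8.5) contributes a regular 12-gon of circumradius √(6.5²−5.6²) = 3.300 (perimeter = 2·12·3.300·sin(180°/12) = 20.50 mm); Taking the first minus the rest: starting from the r=9 cylinder, the cone at (11, 13.5) misses the remaining region (no effect); the r=6.5 sphere at (-3, 8.5) partially overlaps it — only the 13.78 mm² overlap (of its 32.67 mm²) is removed, clipping the outline — boundary = 58.15 mm. Overall, the cross-section is a single solid region. Total boundary length (outer) = 58.15 mm.

58.15 mm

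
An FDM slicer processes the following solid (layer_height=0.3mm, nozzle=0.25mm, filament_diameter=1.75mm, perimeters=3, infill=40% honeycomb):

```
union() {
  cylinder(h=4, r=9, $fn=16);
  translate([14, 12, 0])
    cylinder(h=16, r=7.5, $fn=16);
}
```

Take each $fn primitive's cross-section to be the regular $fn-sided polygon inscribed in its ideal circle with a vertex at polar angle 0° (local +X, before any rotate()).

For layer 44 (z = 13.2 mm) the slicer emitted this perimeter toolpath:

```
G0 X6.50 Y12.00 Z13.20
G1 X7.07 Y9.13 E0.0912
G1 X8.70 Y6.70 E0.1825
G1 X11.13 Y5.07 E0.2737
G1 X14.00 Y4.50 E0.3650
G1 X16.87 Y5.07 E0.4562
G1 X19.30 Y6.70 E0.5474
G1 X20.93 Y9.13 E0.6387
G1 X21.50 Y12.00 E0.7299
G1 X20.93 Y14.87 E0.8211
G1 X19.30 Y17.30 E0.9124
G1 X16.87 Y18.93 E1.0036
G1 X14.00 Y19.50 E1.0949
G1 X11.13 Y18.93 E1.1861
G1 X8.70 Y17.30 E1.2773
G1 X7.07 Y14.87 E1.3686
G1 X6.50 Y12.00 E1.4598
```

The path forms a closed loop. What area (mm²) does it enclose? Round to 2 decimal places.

172.17 mm²

Apply the shoelace formula to the sequence of (X, Y) vertices; enclosed area = 172.17 mm².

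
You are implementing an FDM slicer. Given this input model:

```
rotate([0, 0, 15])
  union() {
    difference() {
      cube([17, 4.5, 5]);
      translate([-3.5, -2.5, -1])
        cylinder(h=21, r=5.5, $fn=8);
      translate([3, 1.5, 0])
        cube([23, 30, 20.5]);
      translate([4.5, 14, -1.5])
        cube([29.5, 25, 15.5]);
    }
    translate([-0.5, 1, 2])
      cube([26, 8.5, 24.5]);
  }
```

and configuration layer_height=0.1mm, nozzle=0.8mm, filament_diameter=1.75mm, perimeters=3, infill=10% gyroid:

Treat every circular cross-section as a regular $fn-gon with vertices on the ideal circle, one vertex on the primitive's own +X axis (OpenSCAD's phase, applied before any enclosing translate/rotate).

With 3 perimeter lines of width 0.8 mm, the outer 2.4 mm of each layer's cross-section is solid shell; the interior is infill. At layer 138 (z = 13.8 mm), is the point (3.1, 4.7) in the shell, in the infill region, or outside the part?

At z = 13.8 mm: the cube does not reach this height (z outside [0, 5]); the r=5.5 cylinder at (-3.5, -2.5) gives a regular 8-gon of circumradius 5.5 (constant along its height); the cube at (3, 1.5) (footprint 23×30) is included at this height; the 29.5×25 cube at (4.5, 14) contributes its full rectangle; Subtracting the remaining from the first: the first operand is absent here, so nothing remains; the cube at (-0.5, 1) (footprint 26×8.5) is included at this height; Merging all regions: only the 26×8.5 cube at (-0.5, 1) is present, so the union is just that shape — 1 connected region; (whole slice rotated 15° about Z — lengths, areas and connectivity unchanged). Overall, the cross-section is a single solid region. Undo the 15° rotation: the query point maps to (4.211, 3.738) in the un-rotated model frame. The nearest boundary edge runs (-0.50, 1.00)→(25.50, 1.00); distance from the point to it = 2.74 mm. The point is inside the cross-section and 2.74 mm from the nearest boundary — more than the 2.4 mm shell width (3 × 0.8), so it's in the infill interior.

infill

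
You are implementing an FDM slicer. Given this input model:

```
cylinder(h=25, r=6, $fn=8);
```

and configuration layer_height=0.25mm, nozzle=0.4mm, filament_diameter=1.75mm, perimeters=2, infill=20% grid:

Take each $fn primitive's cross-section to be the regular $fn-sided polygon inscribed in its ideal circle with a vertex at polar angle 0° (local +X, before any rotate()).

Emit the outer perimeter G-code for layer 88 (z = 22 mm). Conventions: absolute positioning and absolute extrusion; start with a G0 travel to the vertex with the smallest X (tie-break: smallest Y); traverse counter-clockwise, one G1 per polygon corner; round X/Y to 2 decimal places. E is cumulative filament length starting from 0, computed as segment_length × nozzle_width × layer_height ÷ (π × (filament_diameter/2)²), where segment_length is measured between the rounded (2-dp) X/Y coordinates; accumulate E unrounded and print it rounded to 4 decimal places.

At z = 22 mm: the r=6 cylinder contributes a regular 8-gon of circumradius 6. The outline is a single polygon with 8 vertices. Extrusion per mm of travel: 0.4 × 0.25 / (π × 0.875²) = 0.041575. Accumulating E over each segment gives final E = 1.5269.

G0 X-6.00 Y0.00 Z22.00
G1 X-4.24 Y-4.24 E0.1909
G1 X0.00 Y-6.00 E0.3817
G1 X4.24 Y-4.24 E0.5726
G1 X6.00 Y0.00 E0.7634
G1 X4.24 Y4.24 E0.9543
G1 X0.00 Y6.00 E1.1452
G1 X-4.24 Y4.24 E1.3360
G1 X-6.00 Y0.00 E1.5269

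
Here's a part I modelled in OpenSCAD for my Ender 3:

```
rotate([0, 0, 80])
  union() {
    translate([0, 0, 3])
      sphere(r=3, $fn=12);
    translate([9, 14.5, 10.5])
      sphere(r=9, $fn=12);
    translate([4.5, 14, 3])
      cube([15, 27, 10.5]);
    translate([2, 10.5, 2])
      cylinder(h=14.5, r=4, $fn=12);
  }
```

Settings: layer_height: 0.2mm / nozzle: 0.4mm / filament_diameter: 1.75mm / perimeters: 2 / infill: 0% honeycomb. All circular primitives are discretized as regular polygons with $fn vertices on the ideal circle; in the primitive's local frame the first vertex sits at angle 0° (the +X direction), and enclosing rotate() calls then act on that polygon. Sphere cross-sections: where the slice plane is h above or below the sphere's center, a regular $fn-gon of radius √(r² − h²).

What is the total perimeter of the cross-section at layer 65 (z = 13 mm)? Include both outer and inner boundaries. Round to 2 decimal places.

103.55 mm

At z = 13 mm: the sphere is absent (|z−center|=10.000 > r=3); the sphere at (9, 14.5): section is a regular 12-gon, circumradius = √(r²−h²) = √(9²−2.5²) = 8.646 (perimeter = 2·12·8.646·sin(180°/12) = 53.70 mm); the cube at (4.5, 14) is present — its section is the full 15×27 rectangle (perimeter 84.00 mm); the r=4 cylinder at (2, 10.5) gives a regular 12-gon of circumradius 4 (constant along its height) (perimeter = 2·12·4.000·sin(180°/12) = 24.85 mm); Merging all regions: the regions partially overlap (shared area 123.22 mm²), so the edge portions inside another operand are dropped and the merged outline is re-measured after clipping — boundary = 103.55 mm; (whole slice rotated 80° about Z — lengths, areas and connectivity unchanged). Overall, the cross-section is a single solid region. Total boundary length (outer) = 103.55 mm.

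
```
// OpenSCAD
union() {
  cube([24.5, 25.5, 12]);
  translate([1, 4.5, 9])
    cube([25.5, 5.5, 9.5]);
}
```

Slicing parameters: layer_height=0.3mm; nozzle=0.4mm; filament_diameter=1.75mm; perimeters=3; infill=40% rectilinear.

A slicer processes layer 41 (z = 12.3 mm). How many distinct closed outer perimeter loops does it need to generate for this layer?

At z = 12.3 mm: the cube does not reach this height (z outside [0, 12]); the cube at (1, 4.5) is present — its section is the full 25.5×5.5 rectangle; Combining (union): only the 25.5×5.5 cube at (1, 4.5) is present, so the union is just that shape — 1 connected region. The result has 1 disconnected region.

1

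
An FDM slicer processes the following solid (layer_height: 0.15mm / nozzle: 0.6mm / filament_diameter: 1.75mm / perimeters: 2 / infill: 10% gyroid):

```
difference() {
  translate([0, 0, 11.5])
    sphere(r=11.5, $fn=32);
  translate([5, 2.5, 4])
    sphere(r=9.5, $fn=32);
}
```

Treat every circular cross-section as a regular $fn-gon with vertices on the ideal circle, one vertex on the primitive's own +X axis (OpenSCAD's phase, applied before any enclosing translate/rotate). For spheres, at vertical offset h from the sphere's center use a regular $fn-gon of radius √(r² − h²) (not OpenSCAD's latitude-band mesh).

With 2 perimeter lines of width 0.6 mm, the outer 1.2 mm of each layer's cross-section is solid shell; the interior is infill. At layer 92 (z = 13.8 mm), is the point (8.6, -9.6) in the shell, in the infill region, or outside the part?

At z = 13.8 mm: the r=11.5 sphere contributes a regular 32-gon of circumradius √(11.5²−2.3²) = 11.268; the sphere at (5, 2.5) does not reach this height (|z−center|=9.800 > r=9.5); Taking the first minus the rest: none of the subtracted shapes is present at this height, so the r=11.5 sphere is unchanged — 1 connected region. Overall, the cross-section is a single solid region. The nearest boundary edge runs (6.26, -9.37)→(7.97, -7.97); distance from the point to it = 1.66 mm. The point is not inside any of the regions above, so it lies outside the cross-section (1.66 mm from the nearest boundary).

outside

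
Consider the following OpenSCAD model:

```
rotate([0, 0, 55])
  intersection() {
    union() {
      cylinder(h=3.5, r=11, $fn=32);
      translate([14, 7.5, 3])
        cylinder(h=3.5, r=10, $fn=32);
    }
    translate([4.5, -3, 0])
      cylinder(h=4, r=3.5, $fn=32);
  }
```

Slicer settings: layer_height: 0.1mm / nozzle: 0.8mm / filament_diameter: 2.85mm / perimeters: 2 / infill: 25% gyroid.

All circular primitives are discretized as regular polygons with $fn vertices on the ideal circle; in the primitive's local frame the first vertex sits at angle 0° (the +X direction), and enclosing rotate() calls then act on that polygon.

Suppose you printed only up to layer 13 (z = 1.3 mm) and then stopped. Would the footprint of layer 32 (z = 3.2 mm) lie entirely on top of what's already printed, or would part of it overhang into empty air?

Compare the two slices. At z = 1.3: the cylinder: section is a regular 32-gon, circumradius r=11 (area = (32/2)·11.000²·sin(360°/32) = 377.69 mm²); the cylinder at (14, 7.5) does not reach this height (z outside [3, 6.5]); Combining (union): only the r=11 cylinder is present, so the union is just that shape — area = 377.69 mm²; the cylinder at (4.5, -3): section is a regular 32-gon, circumradius r=3.5 (area = (32/2)·3.500²·sin(360°/32) = 38.24 mm²); Keeping only the common overlap: the r=3.5 cylinder at (4.5, -3) lies inside the result so far, so the common part is the r=3.5 cylinder at (4.5, -3) itself — area = 38.24 mm²; (rotated 55° about Z; rotation is an isometry so areas/perimeters/island counts are preserved). At z = 3.2: the r=11 cylinder contributes a regular 32-gon of circumradius 11 (area = (32/2)·11.000²·sin(360°/32) = 377.69 mm²); the cylinder at (14, 7.5): section is a regular 32-gon, circumradius r=10 (area = (32/2)·10.000²·sin(360°/32) = 312.14 mm²); Merging all regions: the regions partially overlap — summed areas 689.84 mm² minus the doubly-counted overlap 47.07 mm² gives 642.77 mm² — area = 642.77 mm²; the cylinder at (4.5, -3): section is a regular 32-gon, circumradius r=3.5 (area = (32/2)·3.500²·sin(360°/32) = 38.24 mm²); Taking the intersection: the r=3.5 cylinder at (4.5, -3) lies inside that combined region, so the common part is the r=3.5 cylinder at (4.5, -3) itself — area = 38.24 mm²; (whole slice rotated 55° about Z — lengths, areas and connectivity unchanged). Checking containment: the cross-section at z = 3.2 is a subset of the cross-section at z = 1.3.

entirely on top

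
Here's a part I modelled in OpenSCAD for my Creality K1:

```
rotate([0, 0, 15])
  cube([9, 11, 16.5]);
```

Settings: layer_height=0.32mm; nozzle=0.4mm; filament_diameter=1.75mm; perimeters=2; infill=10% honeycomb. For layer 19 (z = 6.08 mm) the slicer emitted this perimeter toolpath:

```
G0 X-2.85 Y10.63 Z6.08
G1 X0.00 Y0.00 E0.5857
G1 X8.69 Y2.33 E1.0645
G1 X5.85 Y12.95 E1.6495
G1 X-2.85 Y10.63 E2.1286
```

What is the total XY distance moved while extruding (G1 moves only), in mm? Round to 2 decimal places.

Sum the Euclidean lengths of each G1 segment: total = 40.00 mm.

40.00 mm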